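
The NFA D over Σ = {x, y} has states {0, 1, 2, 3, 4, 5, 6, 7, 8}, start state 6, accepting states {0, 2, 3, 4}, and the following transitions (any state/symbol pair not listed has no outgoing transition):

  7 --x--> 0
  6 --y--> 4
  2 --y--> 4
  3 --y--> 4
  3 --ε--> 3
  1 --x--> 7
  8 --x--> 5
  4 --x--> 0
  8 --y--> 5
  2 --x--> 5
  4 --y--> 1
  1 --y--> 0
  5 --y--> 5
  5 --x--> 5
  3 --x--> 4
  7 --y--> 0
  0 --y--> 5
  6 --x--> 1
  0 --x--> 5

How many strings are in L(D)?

8

The useful subgraph on states {0, 1, 4, 6, 7} is acyclic, so L(D) is finite; the longest accepting path visits 5 useful states, giving maximum string length 4.
Counting accepting paths from 6 by length: 1 of length 1, 2 of length 2, 3 of length 3, 2 of length 4. Total 8.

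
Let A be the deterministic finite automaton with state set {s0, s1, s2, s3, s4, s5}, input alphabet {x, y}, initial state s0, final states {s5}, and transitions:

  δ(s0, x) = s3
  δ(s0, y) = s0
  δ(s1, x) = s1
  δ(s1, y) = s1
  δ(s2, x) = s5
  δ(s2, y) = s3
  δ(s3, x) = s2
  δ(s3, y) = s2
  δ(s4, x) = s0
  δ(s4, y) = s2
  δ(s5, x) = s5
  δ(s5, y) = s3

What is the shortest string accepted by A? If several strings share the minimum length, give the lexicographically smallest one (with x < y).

xxx

A breadth-first search from s0 reaches an accepting state first via the path s0 → s3 → s2 → s5 on input xxx.
No string of length < 3 is accepted (BFS exhausts all shorter strings without reaching an accepting state), and xxx is the lexicographically least accepting string of length 3.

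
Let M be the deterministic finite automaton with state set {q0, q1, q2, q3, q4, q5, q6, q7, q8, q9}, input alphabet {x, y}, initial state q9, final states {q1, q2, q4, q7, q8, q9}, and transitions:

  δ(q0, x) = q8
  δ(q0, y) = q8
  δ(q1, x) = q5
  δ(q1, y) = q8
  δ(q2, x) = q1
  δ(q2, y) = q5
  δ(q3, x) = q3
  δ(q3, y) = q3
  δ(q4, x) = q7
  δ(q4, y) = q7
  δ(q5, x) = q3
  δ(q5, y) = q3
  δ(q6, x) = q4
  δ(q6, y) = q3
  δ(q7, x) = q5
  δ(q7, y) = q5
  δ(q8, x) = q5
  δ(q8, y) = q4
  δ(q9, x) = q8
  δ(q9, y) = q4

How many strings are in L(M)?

8

The useful subgraph on states {q4, q7, q8, q9} is acyclic, so L(M) is finite; the longest accepting path visits 4 useful states, giving maximum string length 3.
Counting accepting paths from q9 by length: 1 of length 0, 2 of length 1, 3 of length 2, 2 of length 3. Total 8.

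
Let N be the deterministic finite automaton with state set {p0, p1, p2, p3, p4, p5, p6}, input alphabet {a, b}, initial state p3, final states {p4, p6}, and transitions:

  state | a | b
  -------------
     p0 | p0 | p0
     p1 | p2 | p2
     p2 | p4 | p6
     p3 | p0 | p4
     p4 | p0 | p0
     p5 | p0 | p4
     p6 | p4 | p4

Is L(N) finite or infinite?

finite

The useful states (reachable from p3 and able to reach an accepting state) are {p3, p4}.
Restricted to these states the transition graph has no cycle, so every accepting path has bounded length and L is finite.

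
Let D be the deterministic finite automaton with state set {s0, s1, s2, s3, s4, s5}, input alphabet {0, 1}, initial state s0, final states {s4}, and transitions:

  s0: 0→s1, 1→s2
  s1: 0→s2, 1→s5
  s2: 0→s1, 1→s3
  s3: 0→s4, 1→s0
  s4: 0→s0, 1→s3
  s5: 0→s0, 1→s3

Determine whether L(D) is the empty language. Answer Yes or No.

No

The string 110 is accepted: the run s0 → s2 → s3 → s4 ends in the accepting state s4.
Since at least one string is accepted, L(D) is not empty.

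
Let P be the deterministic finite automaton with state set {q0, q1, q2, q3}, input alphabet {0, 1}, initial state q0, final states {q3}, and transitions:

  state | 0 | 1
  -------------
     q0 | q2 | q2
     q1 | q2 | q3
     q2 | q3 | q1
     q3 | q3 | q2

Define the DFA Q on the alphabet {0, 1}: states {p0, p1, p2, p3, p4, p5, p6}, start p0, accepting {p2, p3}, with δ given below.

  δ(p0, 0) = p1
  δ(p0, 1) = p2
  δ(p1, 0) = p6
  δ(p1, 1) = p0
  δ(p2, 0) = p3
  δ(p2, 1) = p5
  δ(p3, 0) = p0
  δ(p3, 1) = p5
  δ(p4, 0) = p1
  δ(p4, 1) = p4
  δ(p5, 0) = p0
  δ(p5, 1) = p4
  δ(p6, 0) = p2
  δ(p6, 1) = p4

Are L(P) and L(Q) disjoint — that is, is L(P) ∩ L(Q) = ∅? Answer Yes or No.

The string 10 is accepted by both P and Q.
Hence L(P) ∩ L(Q) ≠ ∅.

No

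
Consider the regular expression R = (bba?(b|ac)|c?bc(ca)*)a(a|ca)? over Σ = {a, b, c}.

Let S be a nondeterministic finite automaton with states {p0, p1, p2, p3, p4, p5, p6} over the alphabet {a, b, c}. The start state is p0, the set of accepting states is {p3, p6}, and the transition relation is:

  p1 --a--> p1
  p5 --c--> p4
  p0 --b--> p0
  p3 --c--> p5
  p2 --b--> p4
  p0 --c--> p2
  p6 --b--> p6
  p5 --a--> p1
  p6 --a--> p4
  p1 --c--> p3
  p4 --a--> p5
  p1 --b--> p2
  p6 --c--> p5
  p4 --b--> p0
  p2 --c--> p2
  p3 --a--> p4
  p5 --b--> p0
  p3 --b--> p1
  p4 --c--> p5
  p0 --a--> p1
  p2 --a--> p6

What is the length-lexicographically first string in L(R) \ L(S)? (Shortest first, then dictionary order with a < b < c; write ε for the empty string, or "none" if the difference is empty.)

bbba

The string bbba is accepted by R but not by S.
No shorter string lies in the difference, and bbba is the lexicographically first length-4 string in L(R) \ L(S).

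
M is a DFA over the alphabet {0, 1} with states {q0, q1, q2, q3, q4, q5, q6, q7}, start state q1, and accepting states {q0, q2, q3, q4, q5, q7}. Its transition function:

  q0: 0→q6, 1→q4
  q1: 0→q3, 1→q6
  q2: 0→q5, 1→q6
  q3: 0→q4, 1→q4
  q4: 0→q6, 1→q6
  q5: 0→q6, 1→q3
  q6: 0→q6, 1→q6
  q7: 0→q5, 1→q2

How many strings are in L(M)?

The useful subgraph on states {q1, q3, q4} is acyclic, so L(M) is finite; the longest accepting path visits 3 useful states, giving maximum string length 2.
Counting accepting paths from q1 by length: 1 of length 1, 2 of length 2. Total 3.

3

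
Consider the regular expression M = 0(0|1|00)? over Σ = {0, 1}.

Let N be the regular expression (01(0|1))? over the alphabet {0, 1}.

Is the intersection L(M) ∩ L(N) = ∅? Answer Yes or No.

Converting the expression M to a DFA (subset construction, then merging equivalent states) gives the minimal DFA with states {m0, m1, m2, m3, m4}, start state m0, accepting states {m1, m3, m4} and transitions m0: 0→m1, 1→m2; m1: 0→m3, 1→m4; m2: 0→m2, 1→m2; m3: 0→m4, 1→m2; m4: 0→m2, 1→m2.
Converting the expression N to a DFA (subset construction, then merging equivalent states) gives the minimal DFA with states {n0, n1, n2, n3, n4}, start state n0, accepting states {n0, n4} and transitions n0: 0→n1, 1→n2; n1: 0→n2, 1→n3; n2: 0→n2, 1→n2; n3: 0→n4, 1→n4; n4: 0→n2, 1→n2.
Exploring the product automaton M × N from the start pair (m0, n0), following both machines on each input symbol, reaches 7 state pairs: (m0, n0), (m1, n1), (m2, n2), (m3, n2), (m4, n3), (m4, n2), (m2, n4).
M accepts in {m1, m3, m4} and N accepts in {n0, n4}; no reachable pair has both components accepting, so no string drives both machines to acceptance simultaneously and L(M) ∩ L(N) = ∅.
So no string is accepted by both, and the intersection is empty.

Yes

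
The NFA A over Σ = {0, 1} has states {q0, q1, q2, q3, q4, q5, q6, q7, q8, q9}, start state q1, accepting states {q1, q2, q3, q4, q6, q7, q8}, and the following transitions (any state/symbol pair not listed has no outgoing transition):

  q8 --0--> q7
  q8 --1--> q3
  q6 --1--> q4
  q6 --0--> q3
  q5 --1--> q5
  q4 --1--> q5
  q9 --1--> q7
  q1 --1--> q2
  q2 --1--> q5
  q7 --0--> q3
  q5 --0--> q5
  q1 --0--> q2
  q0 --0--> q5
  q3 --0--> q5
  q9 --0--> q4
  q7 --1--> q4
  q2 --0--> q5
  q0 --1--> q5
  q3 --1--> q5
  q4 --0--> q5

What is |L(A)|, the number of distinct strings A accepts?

The useful subgraph on states {q1, q2} is acyclic, so L(A) is finite; the longest accepting path visits 2 useful states, giving maximum string length 1.
Counting accepting paths from q1 by length: 1 of length 0, 2 of length 1. Total 3.

3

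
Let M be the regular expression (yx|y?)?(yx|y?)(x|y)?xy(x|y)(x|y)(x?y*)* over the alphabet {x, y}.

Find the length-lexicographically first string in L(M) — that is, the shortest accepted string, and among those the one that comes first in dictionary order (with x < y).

By inspection of the expression, no string of length less than 4 matches, and xyxx is the lexicographically first match of length 4.

xyxx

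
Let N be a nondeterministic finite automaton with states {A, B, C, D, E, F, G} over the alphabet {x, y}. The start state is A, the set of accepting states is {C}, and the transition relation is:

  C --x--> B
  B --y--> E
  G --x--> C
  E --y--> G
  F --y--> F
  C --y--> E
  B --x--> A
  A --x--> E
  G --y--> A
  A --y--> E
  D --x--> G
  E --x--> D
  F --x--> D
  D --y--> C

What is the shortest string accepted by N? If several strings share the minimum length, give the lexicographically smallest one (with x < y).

A breadth-first search from A reaches an accepting state first via the path A → E → D → C on input xxy.
No string of length < 3 is accepted (BFS exhausts all shorter strings without reaching an accepting state), and xxy is the lexicographically least accepting string of length 3.

xxy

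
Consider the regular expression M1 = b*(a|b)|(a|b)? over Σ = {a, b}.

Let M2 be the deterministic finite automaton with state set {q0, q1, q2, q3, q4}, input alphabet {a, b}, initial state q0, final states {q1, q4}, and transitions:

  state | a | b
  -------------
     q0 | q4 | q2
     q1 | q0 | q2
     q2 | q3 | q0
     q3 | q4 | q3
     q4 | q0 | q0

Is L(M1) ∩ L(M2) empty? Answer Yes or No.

The string a is accepted by both M1 and M2.
Hence L(M1) ∩ L(M2) ≠ ∅.

No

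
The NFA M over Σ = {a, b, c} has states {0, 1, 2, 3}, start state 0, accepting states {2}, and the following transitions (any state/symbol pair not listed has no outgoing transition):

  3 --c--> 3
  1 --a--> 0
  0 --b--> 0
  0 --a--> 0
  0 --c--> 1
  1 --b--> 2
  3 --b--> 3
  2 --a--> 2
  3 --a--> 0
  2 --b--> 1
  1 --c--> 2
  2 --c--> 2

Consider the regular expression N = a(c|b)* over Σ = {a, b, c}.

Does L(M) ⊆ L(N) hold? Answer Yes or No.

No

The string cb is in L(M) but not in L(N).
So L(M) ⊄ L(N).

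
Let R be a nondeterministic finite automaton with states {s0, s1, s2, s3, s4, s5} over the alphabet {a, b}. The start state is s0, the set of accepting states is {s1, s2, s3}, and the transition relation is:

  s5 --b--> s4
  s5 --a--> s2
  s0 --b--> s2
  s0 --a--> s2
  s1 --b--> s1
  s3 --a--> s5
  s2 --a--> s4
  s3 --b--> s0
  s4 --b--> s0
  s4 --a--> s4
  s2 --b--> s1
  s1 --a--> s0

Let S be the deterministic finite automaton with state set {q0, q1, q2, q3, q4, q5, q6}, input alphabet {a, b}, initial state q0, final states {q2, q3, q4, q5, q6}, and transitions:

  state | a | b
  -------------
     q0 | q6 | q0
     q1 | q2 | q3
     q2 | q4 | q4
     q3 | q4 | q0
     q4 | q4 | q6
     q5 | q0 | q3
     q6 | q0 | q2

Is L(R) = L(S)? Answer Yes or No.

The string b is accepted by R but rejected by S.
So L(R) ≠ L(S).

No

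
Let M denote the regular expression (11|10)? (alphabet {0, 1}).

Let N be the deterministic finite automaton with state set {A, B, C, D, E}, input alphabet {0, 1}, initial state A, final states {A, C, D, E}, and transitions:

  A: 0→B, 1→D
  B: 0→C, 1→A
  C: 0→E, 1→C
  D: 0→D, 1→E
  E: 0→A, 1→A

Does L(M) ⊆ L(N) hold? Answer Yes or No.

Converting the expression M to a DFA (subset construction, then merging equivalent states) gives the minimal DFA with states {m0, m1, m2, m3}, start state m0, accepting states {m0, m3} and transitions m0: 0→m1, 1→m2; m1: 0→m1, 1→m1; m2: 0→m3, 1→m3; m3: 0→m1, 1→m1.
Exploring the product automaton M × N from the start pair (m0, A), following both machines on each input symbol, reaches 9 state pairs: (m0, A), (m1, B), (m2, D), (m1, C), (m1, A), (m3, D), (m3, E), (m1, E), (m1, D).
M accepts in {m0, m3} and N accepts in {A, C, D, E}. The reachable pairs whose M-component is accepting are (m0, A), (m3, D), (m3, E); in each of them the N-component is accepting too, so the product for L(M) \ L(N) (M-component accepting, N-component rejecting) has no reachable accepting pair and the difference is empty.
Hence every string in L(M) is also in L(N).

Yes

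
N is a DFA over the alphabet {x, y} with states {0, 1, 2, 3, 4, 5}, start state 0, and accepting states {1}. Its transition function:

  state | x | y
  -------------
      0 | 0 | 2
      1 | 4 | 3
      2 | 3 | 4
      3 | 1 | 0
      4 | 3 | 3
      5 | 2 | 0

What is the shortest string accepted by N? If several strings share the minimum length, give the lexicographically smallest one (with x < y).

A breadth-first search from 0 reaches an accepting state first via the path 0 → 2 → 3 → 1 on input yxx.
No string of length < 3 is accepted (BFS exhausts all shorter strings without reaching an accepting state), and yxx is the lexicographically least accepting string of length 3.

yxx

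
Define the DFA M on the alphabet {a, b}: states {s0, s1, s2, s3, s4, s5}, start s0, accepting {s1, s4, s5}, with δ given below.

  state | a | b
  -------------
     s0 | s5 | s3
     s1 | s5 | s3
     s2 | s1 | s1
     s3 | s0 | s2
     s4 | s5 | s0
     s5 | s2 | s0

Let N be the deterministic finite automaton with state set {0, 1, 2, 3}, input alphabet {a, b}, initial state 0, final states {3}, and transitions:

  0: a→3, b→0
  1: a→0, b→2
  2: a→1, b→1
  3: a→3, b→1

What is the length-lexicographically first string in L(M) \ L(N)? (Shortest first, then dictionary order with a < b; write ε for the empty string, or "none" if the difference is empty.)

The string aab is accepted by M but not by N.
No shorter string lies in the difference, and aab is the lexicographically first length-3 string in L(M) \ L(N).

aab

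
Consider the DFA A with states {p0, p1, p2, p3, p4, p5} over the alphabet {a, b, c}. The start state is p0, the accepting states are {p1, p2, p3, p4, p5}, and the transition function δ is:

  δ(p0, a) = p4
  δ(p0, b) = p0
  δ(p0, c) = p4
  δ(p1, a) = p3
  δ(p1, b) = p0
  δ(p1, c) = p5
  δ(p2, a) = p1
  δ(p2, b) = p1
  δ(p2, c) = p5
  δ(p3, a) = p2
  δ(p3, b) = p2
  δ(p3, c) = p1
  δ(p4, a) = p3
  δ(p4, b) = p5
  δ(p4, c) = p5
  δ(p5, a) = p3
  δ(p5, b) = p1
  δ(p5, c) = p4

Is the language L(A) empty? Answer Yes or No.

The string a is accepted: the run p0 → p4 ends in the accepting state p4.
Since at least one string is accepted, L(A) is not empty.

No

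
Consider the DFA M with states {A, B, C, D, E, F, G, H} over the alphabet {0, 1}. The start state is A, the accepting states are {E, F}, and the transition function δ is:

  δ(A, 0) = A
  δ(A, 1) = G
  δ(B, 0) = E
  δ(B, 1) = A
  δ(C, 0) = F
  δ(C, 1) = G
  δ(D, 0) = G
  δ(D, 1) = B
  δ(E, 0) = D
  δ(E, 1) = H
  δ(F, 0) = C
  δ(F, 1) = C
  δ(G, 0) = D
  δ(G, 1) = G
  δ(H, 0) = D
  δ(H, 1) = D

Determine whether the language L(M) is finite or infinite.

infinite

State A is reachable from the start and can reach an accepting state, and it lies on the cycle A → A.
Traversing that cycle any number of times yields accepted strings of unbounded length, so the language is infinite.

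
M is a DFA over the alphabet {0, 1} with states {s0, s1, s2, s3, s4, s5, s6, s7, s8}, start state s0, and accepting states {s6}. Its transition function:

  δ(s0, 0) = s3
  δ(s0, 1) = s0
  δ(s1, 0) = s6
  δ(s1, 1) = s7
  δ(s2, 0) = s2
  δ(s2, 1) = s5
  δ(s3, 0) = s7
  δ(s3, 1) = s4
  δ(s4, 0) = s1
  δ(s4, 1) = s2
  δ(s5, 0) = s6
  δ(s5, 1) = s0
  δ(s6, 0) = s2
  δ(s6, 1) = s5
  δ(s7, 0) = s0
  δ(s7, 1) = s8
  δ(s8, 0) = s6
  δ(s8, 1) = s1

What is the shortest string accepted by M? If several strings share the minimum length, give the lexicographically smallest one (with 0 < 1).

0010

A breadth-first search from s0 reaches an accepting state first via the path s0 → s3 → s7 → s8 → s6 on input 0010.
No string of length < 4 is accepted (BFS exhausts all shorter strings without reaching an accepting state), and 0010 is the lexicographically least accepting string of length 4.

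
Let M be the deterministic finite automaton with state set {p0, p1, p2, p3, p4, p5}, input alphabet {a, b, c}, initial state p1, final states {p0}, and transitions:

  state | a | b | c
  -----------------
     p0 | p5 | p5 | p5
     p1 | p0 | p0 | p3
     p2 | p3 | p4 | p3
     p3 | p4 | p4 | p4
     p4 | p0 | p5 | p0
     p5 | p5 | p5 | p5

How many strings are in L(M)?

8

The useful subgraph on states {p0, p1, p3, p4} is acyclic, so L(M) is finite; the longest accepting path visits 4 useful states, giving maximum string length 3.
Counting accepting paths from p1 by length: 2 of length 1, 6 of length 3. Total 8.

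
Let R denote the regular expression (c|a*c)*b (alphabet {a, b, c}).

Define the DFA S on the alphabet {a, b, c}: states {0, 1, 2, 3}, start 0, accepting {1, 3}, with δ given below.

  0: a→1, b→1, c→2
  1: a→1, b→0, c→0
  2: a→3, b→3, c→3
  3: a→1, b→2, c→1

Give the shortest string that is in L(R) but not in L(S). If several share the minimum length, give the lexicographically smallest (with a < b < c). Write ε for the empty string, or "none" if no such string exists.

The string ccb is accepted by R but not by S.
No shorter string lies in the difference, and ccb is the lexicographically first length-3 string in L(R) \ L(S).

ccb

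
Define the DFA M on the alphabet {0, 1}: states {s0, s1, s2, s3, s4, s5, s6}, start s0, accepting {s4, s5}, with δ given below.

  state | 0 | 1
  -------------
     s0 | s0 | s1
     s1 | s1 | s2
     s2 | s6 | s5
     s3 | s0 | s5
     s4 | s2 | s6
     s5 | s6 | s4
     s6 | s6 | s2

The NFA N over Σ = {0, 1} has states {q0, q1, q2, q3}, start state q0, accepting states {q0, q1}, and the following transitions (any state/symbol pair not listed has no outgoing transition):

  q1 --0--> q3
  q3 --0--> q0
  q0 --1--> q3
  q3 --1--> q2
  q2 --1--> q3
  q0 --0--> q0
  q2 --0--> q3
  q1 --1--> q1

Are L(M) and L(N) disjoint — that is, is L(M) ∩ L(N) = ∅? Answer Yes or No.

Exploring the product automaton M × N from the start pair (s0, q0), following both machines on each input symbol, reaches 13 state pairs: (s0, q0), (s1, q3), (s1, q0), (s2, q2), (s2, q3), (s6, q3), (s5, q3), (s6, q0), (s5, q2), (s4, q2), (s4, q3), (s2, q0), (s6, q2).
M accepts in {s4, s5} and N accepts in {q0, q1}; no reachable pair has both components accepting, so no string drives both machines to acceptance simultaneously and L(M) ∩ L(N) = ∅.
So no string is accepted by both, and the intersection is empty.

Yes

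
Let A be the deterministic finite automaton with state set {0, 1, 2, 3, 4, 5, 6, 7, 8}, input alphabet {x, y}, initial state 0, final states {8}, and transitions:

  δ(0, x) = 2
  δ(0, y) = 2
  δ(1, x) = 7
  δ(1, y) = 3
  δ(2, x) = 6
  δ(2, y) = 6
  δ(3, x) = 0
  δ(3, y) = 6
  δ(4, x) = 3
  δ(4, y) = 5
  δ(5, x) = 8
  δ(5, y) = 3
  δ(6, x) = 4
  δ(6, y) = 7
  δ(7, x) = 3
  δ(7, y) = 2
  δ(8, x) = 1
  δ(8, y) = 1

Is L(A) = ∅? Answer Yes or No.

The string xxxyx is accepted: the run 0 → 2 → 6 → 4 → 5 → 8 ends in the accepting state 8.
Since at least one string is accepted, L(A) is not empty.

No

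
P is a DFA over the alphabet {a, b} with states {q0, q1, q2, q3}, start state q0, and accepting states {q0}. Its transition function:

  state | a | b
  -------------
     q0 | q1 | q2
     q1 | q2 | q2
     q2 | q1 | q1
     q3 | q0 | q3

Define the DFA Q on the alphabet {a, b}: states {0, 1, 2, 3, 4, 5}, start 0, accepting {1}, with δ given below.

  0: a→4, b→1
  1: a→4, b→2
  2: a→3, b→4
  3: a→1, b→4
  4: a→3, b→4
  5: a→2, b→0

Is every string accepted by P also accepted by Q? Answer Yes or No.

No

The empty string ε is in L(P) but not in L(Q).
So L(P) ⊄ L(Q).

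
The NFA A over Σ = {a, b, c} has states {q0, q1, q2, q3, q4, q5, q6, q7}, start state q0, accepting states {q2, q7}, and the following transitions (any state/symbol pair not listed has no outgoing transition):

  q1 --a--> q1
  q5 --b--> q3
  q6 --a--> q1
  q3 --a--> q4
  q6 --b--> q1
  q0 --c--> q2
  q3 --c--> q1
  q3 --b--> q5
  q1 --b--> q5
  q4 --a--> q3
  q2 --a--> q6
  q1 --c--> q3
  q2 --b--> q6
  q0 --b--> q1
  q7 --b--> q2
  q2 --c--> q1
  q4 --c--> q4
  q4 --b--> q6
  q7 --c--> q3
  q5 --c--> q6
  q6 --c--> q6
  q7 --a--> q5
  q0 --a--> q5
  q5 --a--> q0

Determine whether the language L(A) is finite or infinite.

State q1 is reachable from the start and can reach an accepting state, and it lies on the cycle q1 → q1.
Traversing that cycle any number of times yields accepted strings of unbounded length, so the language is infinite.

infinite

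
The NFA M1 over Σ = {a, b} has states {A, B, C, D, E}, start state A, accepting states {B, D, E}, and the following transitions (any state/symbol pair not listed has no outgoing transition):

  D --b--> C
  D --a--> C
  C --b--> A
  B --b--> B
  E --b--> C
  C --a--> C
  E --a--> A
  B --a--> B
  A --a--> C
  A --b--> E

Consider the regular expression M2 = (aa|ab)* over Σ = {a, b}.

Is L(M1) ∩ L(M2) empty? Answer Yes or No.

Yes

Converting the expression M2 to a DFA (subset construction, then merging equivalent states) gives the minimal DFA with states {r0, r1, r2}, start state r0, accepting states {r0} and transitions r0: a→r1, b→r2; r1: a→r0, b→r0; r2: a→r2, b→r2.
Exploring the product automaton M1 × M2 from the start pair (A, r0), following both machines on each input symbol, reaches 6 state pairs: (A, r0), (C, r1), (E, r2), (C, r0), (A, r2), (C, r2).
M1 accepts in {B, D, E} and M2 accepts in {r0}; no reachable pair has both components accepting, so no string drives both machines to acceptance simultaneously and L(M1) ∩ L(M2) = ∅.
So no string is accepted by both, and the intersection is empty.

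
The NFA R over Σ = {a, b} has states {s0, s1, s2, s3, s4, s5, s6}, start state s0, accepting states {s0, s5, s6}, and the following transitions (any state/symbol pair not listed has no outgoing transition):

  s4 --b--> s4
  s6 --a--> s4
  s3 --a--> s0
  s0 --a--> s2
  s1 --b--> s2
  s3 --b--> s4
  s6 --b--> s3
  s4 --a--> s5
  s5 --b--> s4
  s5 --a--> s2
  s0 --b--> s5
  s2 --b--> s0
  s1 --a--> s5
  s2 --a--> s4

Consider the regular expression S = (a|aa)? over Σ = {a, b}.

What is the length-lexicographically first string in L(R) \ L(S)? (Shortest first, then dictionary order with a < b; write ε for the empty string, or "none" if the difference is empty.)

The string b is accepted by R but not by S.
No shorter string lies in the difference, and b is the lexicographically first length-1 string in L(R) \ L(S).

b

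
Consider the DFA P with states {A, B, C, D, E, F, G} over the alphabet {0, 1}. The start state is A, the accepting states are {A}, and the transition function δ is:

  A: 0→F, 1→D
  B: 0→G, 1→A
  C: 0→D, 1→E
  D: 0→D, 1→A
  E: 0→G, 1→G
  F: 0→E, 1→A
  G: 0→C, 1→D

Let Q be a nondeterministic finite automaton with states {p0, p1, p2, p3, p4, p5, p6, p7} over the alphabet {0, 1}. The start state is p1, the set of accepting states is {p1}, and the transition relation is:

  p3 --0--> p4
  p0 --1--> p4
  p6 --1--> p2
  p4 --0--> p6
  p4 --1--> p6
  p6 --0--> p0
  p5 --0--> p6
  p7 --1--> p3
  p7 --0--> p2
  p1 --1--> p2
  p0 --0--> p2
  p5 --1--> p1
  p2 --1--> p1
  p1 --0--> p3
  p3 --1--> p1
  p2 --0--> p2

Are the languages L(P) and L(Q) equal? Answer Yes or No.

Exploring the product automaton P × Q from the start pair (A, p1), following both machines on each input symbol, reaches 6 state pairs: (A, p1), (F, p3), (D, p2), (E, p4), (G, p6), (C, p0).
P accepts in {A} and Q accepts in {p1}. In every reachable pair the two components are either both accepting — (A, p1) — or both non-accepting, so no string is accepted by exactly one of the machines: L(P) \ L(Q) and L(Q) \ L(P) are both empty.
Hence every string is accepted by P iff it is accepted by Q, and the two languages coincide.

Yes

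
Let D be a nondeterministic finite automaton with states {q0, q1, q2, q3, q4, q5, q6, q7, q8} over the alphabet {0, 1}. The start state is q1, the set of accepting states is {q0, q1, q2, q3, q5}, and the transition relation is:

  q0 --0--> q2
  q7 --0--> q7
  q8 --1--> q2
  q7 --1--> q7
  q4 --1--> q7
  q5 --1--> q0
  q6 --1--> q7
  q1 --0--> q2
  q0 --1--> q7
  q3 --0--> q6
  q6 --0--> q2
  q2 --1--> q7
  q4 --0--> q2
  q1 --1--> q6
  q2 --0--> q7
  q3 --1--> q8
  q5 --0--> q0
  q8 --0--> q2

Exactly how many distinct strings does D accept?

3

The useful subgraph on states {q1, q2, q6} is acyclic, so L(D) is finite; the longest accepting path visits 3 useful states, giving maximum string length 2.
Counting accepting paths from q1 by length: 1 of length 0, 1 of length 1, 1 of length 2. Total 3.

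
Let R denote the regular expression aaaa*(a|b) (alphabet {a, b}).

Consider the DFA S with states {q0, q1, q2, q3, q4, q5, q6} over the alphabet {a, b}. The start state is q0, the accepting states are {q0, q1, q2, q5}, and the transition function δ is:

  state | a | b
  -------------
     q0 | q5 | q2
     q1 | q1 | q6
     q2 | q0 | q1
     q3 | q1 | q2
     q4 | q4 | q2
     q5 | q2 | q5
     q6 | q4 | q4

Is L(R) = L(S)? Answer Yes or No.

The empty string ε is accepted by S but rejected by R.
So L(R) ≠ L(S).

No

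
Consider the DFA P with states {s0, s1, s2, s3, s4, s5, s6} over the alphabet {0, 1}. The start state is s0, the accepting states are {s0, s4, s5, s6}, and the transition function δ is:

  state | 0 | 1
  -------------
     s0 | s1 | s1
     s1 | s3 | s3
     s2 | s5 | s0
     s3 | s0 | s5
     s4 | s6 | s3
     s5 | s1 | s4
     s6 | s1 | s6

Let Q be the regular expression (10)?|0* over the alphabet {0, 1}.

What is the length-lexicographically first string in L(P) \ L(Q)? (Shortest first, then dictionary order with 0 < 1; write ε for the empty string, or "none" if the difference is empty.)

The string 001 is accepted by P but not by Q.
No shorter string lies in the difference, and 001 is the lexicographically first length-3 string in L(P) \ L(Q).

001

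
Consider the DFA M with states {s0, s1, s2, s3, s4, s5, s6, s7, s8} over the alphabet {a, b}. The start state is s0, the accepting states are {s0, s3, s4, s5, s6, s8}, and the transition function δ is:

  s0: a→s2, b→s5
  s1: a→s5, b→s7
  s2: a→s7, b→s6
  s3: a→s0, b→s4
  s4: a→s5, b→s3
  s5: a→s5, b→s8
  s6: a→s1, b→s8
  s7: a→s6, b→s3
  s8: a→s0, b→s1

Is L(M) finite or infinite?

infinite

State s0 is reachable from the start and can reach an accepting state, and it lies on the cycle s0 → s2 → s6 → s8 → s0.
Traversing that cycle any number of times yields accepted strings of unbounded length, so the language is infinite.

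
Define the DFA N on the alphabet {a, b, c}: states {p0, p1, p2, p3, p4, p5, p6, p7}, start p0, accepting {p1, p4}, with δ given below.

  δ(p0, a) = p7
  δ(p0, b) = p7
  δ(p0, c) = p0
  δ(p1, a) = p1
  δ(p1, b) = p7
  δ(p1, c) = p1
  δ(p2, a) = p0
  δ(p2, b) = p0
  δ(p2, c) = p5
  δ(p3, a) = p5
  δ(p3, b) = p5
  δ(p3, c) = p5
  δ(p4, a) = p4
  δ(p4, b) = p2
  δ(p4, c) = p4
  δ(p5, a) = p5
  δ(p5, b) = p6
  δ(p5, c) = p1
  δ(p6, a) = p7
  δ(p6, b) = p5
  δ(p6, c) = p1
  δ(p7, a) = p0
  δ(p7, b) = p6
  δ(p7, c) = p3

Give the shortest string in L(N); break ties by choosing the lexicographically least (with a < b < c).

A breadth-first search from p0 reaches an accepting state first via the path p0 → p7 → p6 → p1 on input abc.
No string of length < 3 is accepted (BFS exhausts all shorter strings without reaching an accepting state), and abc is the lexicographically least accepting string of length 3.

abc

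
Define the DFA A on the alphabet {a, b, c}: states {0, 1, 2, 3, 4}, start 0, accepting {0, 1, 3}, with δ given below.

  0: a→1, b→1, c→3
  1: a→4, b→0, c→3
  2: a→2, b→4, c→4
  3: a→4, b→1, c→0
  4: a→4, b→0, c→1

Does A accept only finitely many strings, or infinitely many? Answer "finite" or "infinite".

infinite

State 0 is reachable from the start and can reach an accepting state, and it lies on the cycle 0 → 1 → 0.
Traversing that cycle any number of times yields accepted strings of unbounded length, so the language is infinite.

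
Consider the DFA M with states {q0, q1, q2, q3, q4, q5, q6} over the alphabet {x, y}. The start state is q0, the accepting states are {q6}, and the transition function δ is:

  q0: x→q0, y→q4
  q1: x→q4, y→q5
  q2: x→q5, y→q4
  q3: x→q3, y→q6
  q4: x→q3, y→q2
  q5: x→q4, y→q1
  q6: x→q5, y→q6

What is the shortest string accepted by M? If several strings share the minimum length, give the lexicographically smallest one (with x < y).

yxy

A breadth-first search from q0 reaches an accepting state first via the path q0 → q4 → q3 → q6 on input yxy.
No string of length < 3 is accepted (BFS exhausts all shorter strings without reaching an accepting state), and yxy is the lexicographically least accepting string of length 3.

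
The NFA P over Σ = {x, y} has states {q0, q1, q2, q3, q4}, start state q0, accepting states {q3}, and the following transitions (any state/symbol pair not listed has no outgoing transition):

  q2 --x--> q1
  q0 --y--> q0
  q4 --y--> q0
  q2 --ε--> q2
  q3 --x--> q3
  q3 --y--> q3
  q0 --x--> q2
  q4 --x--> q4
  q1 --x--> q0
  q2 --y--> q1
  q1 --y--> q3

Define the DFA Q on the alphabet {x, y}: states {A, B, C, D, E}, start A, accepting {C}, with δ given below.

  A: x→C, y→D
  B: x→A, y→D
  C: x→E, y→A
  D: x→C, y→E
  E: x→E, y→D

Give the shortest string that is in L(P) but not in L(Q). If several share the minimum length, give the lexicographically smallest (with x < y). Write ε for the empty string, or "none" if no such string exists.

xxy

The string xxy is accepted by P but not by Q.
No shorter string lies in the difference, and xxy is the lexicographically first length-3 string in L(P) \ L(Q).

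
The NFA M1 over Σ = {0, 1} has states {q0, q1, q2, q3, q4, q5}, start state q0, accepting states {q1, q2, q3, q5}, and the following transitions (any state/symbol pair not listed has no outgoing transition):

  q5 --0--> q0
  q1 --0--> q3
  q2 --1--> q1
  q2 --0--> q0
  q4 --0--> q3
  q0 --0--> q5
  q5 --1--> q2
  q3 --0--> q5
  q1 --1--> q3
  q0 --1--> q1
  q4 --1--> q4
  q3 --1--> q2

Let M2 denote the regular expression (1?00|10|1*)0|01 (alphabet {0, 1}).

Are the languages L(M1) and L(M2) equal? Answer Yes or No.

The string 1 is accepted by M1 but rejected by M2.
So L(M1) ≠ L(M2).

No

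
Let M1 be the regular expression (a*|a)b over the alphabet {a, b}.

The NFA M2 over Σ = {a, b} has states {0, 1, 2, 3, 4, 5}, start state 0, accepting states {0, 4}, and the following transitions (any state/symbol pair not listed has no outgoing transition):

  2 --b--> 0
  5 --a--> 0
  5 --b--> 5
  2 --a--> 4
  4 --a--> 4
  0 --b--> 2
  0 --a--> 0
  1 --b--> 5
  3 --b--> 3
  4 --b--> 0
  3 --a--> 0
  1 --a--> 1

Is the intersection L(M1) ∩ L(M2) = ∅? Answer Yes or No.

Converting the expression M1 to a DFA (subset construction, then merging equivalent states) gives the minimal DFA with states {r0, r1, r2}, start state r0, accepting states {r1} and transitions r0: a→r0, b→r1; r1: a→r2, b→r2; r2: a→r2, b→r2.
Exploring the product automaton M1 × M2 from the start pair (r0, 0), following both machines on each input symbol, reaches 5 state pairs: (r0, 0), (r1, 2), (r2, 4), (r2, 0), (r2, 2).
M1 accepts in {r1} and M2 accepts in {0, 4}; no reachable pair has both components accepting, so no string drives both machines to acceptance simultaneously and L(M1) ∩ L(M2) = ∅.
So no string is accepted by both, and the intersection is empty.

Yes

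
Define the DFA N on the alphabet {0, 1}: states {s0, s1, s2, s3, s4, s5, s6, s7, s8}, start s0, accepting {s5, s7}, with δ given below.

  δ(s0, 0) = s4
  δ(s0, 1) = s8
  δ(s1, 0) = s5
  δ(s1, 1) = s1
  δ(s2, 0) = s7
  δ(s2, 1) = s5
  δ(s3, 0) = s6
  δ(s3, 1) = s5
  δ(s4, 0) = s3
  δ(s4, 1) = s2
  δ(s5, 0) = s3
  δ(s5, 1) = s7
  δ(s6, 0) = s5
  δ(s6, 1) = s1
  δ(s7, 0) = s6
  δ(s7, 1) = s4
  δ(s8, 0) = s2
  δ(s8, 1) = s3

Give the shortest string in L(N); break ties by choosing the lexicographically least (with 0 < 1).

001

A breadth-first search from s0 reaches an accepting state first via the path s0 → s4 → s3 → s5 on input 001.
No string of length < 3 is accepted (BFS exhausts all shorter strings without reaching an accepting state), and 001 is the lexicographically least accepting string of length 3.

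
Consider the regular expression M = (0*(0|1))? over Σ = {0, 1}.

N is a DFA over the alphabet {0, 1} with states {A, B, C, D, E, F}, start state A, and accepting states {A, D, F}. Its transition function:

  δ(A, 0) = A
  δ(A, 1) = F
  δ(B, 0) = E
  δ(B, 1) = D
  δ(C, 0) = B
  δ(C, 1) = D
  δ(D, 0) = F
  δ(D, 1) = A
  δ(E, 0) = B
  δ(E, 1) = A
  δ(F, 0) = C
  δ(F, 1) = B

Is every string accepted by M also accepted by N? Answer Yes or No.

Converting the expression M to a DFA (subset construction, then merging equivalent states) gives the minimal DFA with states {m0, m1, m2}, start state m0, accepting states {m0, m1} and transitions m0: 0→m0, 1→m1; m1: 0→m2, 1→m2; m2: 0→m2, 1→m2.
Exploring the product automaton M × N from the start pair (m0, A), following both machines on each input symbol, reaches 8 state pairs: (m0, A), (m1, F), (m2, C), (m2, B), (m2, D), (m2, E), (m2, F), (m2, A).
M accepts in {m0, m1} and N accepts in {A, D, F}. The reachable pairs whose M-component is accepting are (m0, A), (m1, F); in each of them the N-component is accepting too, so the product for L(M) \ L(N) (M-component accepting, N-component rejecting) has no reachable accepting pair and the difference is empty.
Hence every string in L(M) is also in L(N).

Yes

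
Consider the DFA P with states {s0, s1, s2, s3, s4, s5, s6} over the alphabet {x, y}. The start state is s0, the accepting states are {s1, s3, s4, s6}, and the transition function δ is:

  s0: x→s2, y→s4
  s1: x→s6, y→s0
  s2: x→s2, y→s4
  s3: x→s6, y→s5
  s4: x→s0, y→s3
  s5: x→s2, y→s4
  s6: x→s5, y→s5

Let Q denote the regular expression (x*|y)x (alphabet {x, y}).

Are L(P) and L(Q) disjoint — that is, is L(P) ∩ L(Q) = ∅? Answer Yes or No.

Yes

Converting the expression Q to a DFA (subset construction, then merging equivalent states) gives the minimal DFA with states {q0, q1, q2, q3, q4}, start state q0, accepting states {q1, q4} and transitions q0: x→q1, y→q2; q1: x→q1, y→q3; q2: x→q4, y→q3; q3: x→q3, y→q3; q4: x→q3, y→q3.
Exploring the product automaton P × Q from the start pair (s0, q0), following both machines on each input symbol, reaches 10 state pairs: (s0, q0), (s2, q1), (s4, q2), (s4, q3), (s0, q4), (s3, q3), (s0, q3), (s2, q3), (s6, q3), (s5, q3).
P accepts in {s1, s3, s4, s6} and Q accepts in {q1, q4}; no reachable pair has both components accepting, so no string drives both machines to acceptance simultaneously and L(P) ∩ L(Q) = ∅.
So no string is accepted by both, and the intersection is empty.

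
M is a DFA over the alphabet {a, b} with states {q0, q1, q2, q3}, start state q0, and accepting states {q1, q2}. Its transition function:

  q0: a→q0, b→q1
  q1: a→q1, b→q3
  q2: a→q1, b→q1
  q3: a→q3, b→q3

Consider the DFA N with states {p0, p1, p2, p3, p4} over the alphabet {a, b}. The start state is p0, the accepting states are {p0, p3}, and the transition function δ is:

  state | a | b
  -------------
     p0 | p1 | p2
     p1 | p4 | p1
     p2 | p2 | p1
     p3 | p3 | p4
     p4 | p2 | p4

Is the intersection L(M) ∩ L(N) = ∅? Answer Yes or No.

Yes

Exploring the product automaton M × N from the start pair (q0, p0), following both machines on each input symbol, reaches 10 state pairs: (q0, p0), (q0, p1), (q1, p2), (q0, p4), (q1, p1), (q3, p1), (q0, p2), (q1, p4), (q3, p4), (q3, p2).
M accepts in {q1, q2} and N accepts in {p0, p3}; no reachable pair has both components accepting, so no string drives both machines to acceptance simultaneously and L(M) ∩ L(N) = ∅.
So no string is accepted by both, and the intersection is empty.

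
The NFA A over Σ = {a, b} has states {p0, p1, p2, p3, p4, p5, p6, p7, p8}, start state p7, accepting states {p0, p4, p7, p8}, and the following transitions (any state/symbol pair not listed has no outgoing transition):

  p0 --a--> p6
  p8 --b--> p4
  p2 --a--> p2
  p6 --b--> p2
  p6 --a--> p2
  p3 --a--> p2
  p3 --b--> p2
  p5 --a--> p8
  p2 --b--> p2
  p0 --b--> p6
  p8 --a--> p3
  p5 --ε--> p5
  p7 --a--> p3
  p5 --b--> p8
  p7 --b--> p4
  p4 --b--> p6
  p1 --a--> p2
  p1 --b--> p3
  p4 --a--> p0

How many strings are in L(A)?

The useful subgraph on states {p0, p4, p7} is acyclic, so L(A) is finite; the longest accepting path visits 3 useful states, giving maximum string length 2.
Counting accepting paths from p7 by length: 1 of length 0, 1 of length 1, 1 of length 2. Total 3.

3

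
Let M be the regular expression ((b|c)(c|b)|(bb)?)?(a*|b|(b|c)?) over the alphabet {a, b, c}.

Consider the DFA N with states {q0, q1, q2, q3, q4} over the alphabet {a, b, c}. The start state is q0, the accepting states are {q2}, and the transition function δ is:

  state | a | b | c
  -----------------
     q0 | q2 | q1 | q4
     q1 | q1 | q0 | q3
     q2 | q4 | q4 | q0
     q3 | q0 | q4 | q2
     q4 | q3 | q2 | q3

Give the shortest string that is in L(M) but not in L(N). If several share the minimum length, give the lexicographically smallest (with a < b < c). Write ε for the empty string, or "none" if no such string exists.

ε

The empty string ε is accepted by M but not by N.
Since ε is the unique shortest string, it is the required witness.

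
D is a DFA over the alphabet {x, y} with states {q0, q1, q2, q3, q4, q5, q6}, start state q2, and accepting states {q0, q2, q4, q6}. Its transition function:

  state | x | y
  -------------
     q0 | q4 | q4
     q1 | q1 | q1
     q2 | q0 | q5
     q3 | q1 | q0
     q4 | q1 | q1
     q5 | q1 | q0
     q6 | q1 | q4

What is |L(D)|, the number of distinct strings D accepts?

The useful subgraph on states {q0, q2, q4, q5} is acyclic, so L(D) is finite; the longest accepting path visits 4 useful states, giving maximum string length 3.
Counting accepting paths from q2 by length: 1 of length 0, 1 of length 1, 3 of length 2, 2 of length 3. Total 7.

7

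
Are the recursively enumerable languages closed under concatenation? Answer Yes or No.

Yes

Dovetail over all split points of the input and all step bounds t = 1, 2, …, simulating the recogniser for L₁ on the prefix and the recogniser for L₂ on the suffix for t steps; accept if for some split both accept.
So the recursively enumerable languages are closed under concatenation.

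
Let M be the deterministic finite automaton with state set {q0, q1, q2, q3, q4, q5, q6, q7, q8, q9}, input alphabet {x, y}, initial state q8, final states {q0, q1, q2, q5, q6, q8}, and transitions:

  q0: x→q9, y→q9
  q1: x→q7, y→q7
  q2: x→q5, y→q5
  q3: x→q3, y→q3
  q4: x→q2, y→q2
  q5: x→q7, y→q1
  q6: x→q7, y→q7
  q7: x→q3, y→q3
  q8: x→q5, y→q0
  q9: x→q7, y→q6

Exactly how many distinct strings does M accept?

6

The useful subgraph on states {q0, q1, q5, q6, q8, q9} is acyclic, so L(M) is finite; the longest accepting path visits 4 useful states, giving maximum string length 3.
Counting accepting paths from q8 by length: 1 of length 0, 2 of length 1, 1 of length 2, 2 of length 3. Total 6.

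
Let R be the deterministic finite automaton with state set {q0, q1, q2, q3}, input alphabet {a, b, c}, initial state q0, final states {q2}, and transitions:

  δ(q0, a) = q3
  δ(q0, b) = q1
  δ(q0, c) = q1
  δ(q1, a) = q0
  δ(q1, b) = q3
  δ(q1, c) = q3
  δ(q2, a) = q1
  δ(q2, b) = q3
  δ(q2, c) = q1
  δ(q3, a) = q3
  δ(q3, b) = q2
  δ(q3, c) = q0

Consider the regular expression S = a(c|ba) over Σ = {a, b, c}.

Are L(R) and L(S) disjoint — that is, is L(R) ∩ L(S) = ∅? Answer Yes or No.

Converting the expression S to a DFA (subset construction, then merging equivalent states) gives the minimal DFA with states {s0, s1, s2, s3, s4}, start state s0, accepting states {s4} and transitions s0: a→s1, b→s2, c→s2; s1: a→s2, b→s3, c→s4; s2: a→s2, b→s2, c→s2; s3: a→s4, b→s2, c→s2; s4: a→s2, b→s2, c→s2.
Exploring the product automaton R × S from the start pair (q0, s0), following both machines on each input symbol, reaches 9 state pairs: (q0, s0), (q3, s1), (q1, s2), (q3, s2), (q2, s3), (q0, s4), (q0, s2), (q2, s2), (q1, s4).
R accepts in {q2} and S accepts in {s4}; no reachable pair has both components accepting, so no string drives both machines to acceptance simultaneously and L(R) ∩ L(S) = ∅.
So no string is accepted by both, and the intersection is empty.

Yes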